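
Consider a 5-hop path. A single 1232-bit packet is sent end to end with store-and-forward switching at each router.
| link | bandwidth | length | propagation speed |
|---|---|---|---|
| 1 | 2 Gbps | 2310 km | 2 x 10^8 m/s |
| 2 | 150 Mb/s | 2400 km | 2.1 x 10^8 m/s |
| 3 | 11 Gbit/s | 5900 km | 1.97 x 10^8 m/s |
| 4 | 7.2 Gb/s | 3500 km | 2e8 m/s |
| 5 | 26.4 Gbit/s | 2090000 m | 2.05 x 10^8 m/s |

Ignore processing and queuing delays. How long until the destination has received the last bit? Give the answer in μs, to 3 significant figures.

80600 μs

Transmission delays (L/R per hop): 0.616, 8.21333, 0.112, 0.171111, 0.0466667 μs; sum = 9.15911 μs.
Propagation delays (d/s per hop): 11550, 11428.6, 29949.2, 17500, 10195.1 μs; sum = 80622.9 μs.
End-to-end = 80600 μs.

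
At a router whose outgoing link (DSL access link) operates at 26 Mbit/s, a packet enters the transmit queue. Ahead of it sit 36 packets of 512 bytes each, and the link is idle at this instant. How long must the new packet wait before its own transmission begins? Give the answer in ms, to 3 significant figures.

5.67 ms

Each queued packet: L/R = 4096/26000000 = 0.157538 ms.
36 queued → 5.67138 ms.
Queuing delay = 5.67 ms.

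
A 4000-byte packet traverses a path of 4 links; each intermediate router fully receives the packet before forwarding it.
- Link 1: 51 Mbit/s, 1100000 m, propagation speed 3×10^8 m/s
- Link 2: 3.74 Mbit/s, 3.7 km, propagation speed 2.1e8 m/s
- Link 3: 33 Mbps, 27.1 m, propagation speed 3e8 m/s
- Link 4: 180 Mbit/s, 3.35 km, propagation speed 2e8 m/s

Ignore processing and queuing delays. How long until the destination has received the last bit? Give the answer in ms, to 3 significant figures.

L = 4000 × 8 = 32000 bits.
Transmission delays (L/R per hop): 0.627451, 8.55615, 0.969697, 0.177778 ms; sum = 10.3311 ms.
Propagation delays (d/s per hop): 3.66667, 0.017619, 9.03333e-05, 0.01675 ms; sum = 3.70113 ms.
End-to-end = 14.0 ms.

14.0 ms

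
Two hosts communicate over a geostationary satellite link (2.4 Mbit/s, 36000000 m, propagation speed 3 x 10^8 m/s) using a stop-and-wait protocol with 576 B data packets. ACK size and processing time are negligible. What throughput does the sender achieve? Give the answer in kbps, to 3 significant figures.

t_tx = L/R = 4608/2400000 = 0.00192 s.
t_prop = 36000000/300000000 = 0.12 s; RTT = 0.24 s.
Cycle = t_tx + RTT = 0.24192 s.
Throughput = L / cycle = 4608 / 0.24192 = 19.0 kbps.

19.0 kbps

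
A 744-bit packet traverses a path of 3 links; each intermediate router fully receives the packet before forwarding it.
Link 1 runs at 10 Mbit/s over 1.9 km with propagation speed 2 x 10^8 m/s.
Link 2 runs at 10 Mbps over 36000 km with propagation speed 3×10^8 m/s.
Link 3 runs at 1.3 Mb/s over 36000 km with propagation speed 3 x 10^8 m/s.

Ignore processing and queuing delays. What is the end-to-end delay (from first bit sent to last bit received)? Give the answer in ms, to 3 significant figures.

241 ms

Transmission delays (L/R per hop): 0.0744, 0.0744, 0.572308 ms; sum = 0.721108 ms.
Propagation delays (d/s per hop): 0.0095, 120, 120 ms; sum = 240.01 ms.
End-to-end = 241 ms.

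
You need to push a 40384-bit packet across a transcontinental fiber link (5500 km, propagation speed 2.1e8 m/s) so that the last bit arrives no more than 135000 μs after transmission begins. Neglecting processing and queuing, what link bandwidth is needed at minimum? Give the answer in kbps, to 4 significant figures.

371.1 kbps

Propagation delay = 5500000 / 210000000 = 26190.5 μs.
Transmission budget = 135000 − 26190.5 = 108810 μs.
R ≥ L / t_tx = 40384 bits / 0.10881 s = 371.1 kbps.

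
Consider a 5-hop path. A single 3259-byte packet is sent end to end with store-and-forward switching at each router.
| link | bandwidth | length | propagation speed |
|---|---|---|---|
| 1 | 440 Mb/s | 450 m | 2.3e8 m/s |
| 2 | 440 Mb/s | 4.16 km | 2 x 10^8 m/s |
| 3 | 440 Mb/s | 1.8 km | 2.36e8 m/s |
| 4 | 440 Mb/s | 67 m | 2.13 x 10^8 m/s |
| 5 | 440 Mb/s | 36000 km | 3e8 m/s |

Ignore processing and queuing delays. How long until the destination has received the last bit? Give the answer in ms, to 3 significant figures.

L = 3259 × 8 = 26072 bits.
Transmission delay per hop = L/R = 26072/440000000 = 0.0592545 ms; 5 hops → 0.296273 ms.
Propagation delays (d/s per hop): 0.00195652, 0.0208, 0.00762712, 0.000314554, 120 ms; sum = 120.031 ms.
End-to-end = 120 ms.

120 ms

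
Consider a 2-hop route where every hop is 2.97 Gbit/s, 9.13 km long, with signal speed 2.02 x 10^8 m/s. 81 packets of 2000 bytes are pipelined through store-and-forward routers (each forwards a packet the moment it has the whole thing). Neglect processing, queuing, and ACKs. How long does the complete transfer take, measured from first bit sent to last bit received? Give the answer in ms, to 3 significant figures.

Per-hop transmission t_tx = L/R = 16000/2970000000 = 0.00538721 ms.
Per-hop propagation t_prop = 9130/202000000 = 0.045198 ms.
Pipeline fill: first packet needs 2·t_tx to clear all hops; remaining 80 packets each add one t_tx.
Total = (2+81-1)·t_tx + 2·t_prop = 82·0.00538721 + 2·0.045198 = 0.532 ms.

0.532 ms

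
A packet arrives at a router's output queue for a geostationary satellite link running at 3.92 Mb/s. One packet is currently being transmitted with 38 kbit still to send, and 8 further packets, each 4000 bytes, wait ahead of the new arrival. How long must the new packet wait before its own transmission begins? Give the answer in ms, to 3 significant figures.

Each queued packet: L/R = 32000/3920000 = 8.16327 ms.
8 queued → 65.3061 ms.
Plus remaining 38000 bits of current packet: 9.69388 ms.
Queuing delay = 75.0 ms.

75.0 ms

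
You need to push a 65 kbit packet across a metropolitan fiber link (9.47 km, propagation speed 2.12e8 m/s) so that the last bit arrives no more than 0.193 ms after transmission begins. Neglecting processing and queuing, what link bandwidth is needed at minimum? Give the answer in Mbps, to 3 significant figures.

Propagation delay = 9470 / 212000000 = 0.0446698 ms.
Transmission budget = 0.193 − 0.0446698 = 0.14833 ms.
R ≥ L / t_tx = 65000 bits / 0.00014833 s = 438 Mbps.

438 Mbps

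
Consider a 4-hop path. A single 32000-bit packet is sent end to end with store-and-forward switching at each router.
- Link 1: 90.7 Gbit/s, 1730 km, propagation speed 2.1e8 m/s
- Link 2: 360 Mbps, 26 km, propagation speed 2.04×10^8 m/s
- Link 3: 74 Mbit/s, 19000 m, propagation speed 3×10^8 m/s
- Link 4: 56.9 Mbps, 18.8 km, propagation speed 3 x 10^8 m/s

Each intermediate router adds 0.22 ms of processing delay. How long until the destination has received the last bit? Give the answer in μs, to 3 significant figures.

Transmission delays (L/R per hop): 0.352811, 88.8889, 432.432, 562.39 μs; sum = 1084.06 μs.
Propagation delays (d/s per hop): 8238.1, 127.451, 63.3333, 62.6667 μs; sum = 8491.55 μs.
Processing at 3 router(s): 3 × 0.22 ms = 660 μs.
End-to-end = 10200 μs.

10200 μs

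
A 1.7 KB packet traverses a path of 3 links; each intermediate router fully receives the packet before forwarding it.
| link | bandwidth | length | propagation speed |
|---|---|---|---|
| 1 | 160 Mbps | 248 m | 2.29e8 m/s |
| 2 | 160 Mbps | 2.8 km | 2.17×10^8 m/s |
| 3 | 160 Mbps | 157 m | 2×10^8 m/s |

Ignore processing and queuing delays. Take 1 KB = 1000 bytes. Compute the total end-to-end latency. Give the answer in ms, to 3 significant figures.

0.270 ms

L = 13600 bits.
Transmission delay per hop = L/R = 13600/160000000 = 0.085 ms; 3 hops → 0.255 ms.
Propagation delays (d/s per hop): 0.00108297, 0.0129032, 0.000785 ms; sum = 0.0147712 ms.
End-to-end = 0.270 ms.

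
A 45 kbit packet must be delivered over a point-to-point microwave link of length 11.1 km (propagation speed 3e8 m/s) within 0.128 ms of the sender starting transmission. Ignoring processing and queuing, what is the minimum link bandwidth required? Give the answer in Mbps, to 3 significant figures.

Propagation delay = 11100 / 300000000 = 0.037 ms.
Transmission budget = 0.128 − 0.037 = 0.091 ms.
R ≥ L / t_tx = 45000 bits / 9.1e-05 s = 495 Mbps.

495 Mbps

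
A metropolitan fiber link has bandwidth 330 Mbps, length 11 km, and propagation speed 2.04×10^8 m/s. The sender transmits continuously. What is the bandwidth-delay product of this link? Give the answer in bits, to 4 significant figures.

Propagation delay = 11000 / 204000000 = 5.39216e-05 s.
BDP = R × t_prop = 330000000 × 5.39216e-05 = 17794.1 bits.

17790 bits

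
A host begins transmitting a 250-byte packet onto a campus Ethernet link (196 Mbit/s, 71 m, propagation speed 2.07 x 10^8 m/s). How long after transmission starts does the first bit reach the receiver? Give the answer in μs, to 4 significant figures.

First bit experiences only propagation delay: d/s = 71/2.07e+08 = 0.3430 μs.

0.3430 μs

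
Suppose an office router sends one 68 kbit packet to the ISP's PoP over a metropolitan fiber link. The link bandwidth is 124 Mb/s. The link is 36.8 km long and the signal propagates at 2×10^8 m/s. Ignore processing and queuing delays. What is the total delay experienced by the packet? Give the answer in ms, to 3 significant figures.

0.732 ms

L = 68000 bits.
Transmission delay = L/R = 68000 / 124000000 = 0.548387 ms.
Propagation delay = d/s = 36800 m / 200000000 m/s = 0.184 ms.
Total = 0.732 ms.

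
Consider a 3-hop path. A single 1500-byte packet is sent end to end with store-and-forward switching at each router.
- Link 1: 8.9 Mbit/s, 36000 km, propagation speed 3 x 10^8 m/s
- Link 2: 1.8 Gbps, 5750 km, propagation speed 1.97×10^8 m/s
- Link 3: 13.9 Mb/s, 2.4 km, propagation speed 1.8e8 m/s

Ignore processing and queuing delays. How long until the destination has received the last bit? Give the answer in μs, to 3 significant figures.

L = 1500 × 8 = 12000 bits.
Transmission delays (L/R per hop): 1348.31, 6.66667, 863.309 μs; sum = 2218.29 μs.
Propagation delays (d/s per hop): 120000, 29187.8, 13.3333 μs; sum = 149201 μs.
End-to-end = 151000 μs.

151000 μs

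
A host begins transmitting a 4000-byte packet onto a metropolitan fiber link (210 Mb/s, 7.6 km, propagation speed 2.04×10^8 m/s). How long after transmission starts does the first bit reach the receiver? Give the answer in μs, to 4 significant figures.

First bit experiences only propagation delay: d/s = 7600/204000000 = 37.25 μs.

37.25 μs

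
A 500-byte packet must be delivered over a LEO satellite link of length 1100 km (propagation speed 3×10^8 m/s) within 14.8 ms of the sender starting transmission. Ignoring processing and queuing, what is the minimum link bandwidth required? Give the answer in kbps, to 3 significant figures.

359 kbps

L = 4000 bits.
Propagation delay = 1100000 / 300000000 = 3.66667 ms.
Transmission budget = 14.8 − 3.66667 = 11.1333 ms.
R ≥ L / t_tx = 4000 bits / 0.0111333 s = 359 kbps.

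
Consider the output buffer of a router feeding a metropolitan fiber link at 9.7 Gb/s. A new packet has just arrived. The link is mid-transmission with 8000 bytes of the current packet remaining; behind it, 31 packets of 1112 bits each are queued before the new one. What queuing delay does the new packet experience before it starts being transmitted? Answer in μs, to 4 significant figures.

Each queued packet: L/R = 1112/9700000000 = 0.114639 μs.
31 queued → 3.55381 μs.
Plus remaining 64000 bits of current packet: 6.59794 μs.
Queuing delay = 10.15 μs.

10.15 μs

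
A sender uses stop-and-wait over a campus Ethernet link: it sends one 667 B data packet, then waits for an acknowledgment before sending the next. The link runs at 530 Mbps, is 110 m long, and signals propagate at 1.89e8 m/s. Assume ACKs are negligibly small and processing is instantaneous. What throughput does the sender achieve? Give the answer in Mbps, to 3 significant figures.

t_tx = L/R = 5336/530000000 = 1.00679e-05 s.
t_prop = 110/189000000 = 5.82011e-07 s; RTT = 1.16402e-06 s.
Cycle = t_tx + RTT = 1.12319e-05 s.
Throughput = L / cycle = 5336 / 1.12319e-05 = 475 Mbps.

475 Mbps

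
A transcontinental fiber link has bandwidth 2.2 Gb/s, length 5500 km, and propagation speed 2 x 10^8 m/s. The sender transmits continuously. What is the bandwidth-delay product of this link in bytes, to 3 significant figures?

Propagation delay = 5500000 / 200000000 = 0.0275 s.
BDP = R × t_prop = 2200000000 × 0.0275 = 60500000 bits.
In bytes: 60500000/8 = 7560000 bytes.

7560000 bytes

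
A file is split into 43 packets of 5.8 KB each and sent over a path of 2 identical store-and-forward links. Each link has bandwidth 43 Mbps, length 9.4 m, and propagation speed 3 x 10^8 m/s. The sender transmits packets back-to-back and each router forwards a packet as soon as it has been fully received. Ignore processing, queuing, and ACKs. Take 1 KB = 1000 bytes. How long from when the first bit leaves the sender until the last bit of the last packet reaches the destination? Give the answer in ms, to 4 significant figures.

47.48 ms

Per-hop transmission t_tx = L/R = 46400/43000000 = 1.07907 ms.
Per-hop propagation t_prop = 9.4/300000000 = 3.13333e-05 ms.
Pipeline fill: first packet needs 2·t_tx to clear all hops; remaining 42 packets each add one t_tx.
Total = (2+43-1)·t_tx + 2·t_prop = 44·1.07907 + 2·3.13333e-05 = 47.48 ms.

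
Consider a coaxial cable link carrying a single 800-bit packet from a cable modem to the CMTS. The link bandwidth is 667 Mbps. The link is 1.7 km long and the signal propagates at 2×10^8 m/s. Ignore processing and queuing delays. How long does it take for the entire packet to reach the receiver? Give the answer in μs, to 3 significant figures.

9.70 μs

Transmission delay = L/R = 800 / 667000000 = 1.1994 μs.
Propagation delay = d/s = 1700 m / 200000000 m/s = 8.5 μs.
Total = 9.70 μs.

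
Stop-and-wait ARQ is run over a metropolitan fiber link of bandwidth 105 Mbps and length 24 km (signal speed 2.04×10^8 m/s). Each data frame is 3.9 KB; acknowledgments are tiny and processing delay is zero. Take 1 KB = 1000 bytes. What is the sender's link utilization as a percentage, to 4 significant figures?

t_tx = L/R = 31200/105000000 = 0.000297143 s.
t_prop = 24000/204000000 = 0.000117647 s; RTT = 0.000235294 s.
Cycle = t_tx + RTT = 0.000532437 s.
Utilization = t_tx / cycle = 0.000297143/0.000532437 = 55.81 %.

55.81 %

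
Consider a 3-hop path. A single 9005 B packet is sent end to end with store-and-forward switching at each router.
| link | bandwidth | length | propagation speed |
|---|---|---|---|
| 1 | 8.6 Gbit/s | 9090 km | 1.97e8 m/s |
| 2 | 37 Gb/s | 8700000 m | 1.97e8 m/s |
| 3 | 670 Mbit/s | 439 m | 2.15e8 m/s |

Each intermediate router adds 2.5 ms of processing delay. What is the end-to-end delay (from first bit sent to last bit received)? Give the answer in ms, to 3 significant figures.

95.4 ms

L = 9005 × 8 = 72040 bits.
Transmission delays (L/R per hop): 0.00837674, 0.00194703, 0.107522 ms; sum = 0.117846 ms.
Propagation delays (d/s per hop): 46.1421, 44.1624, 0.00204186 ms; sum = 90.3066 ms.
Processing at 2 router(s): 2 × 2.5 ms = 5 ms.
End-to-end = 95.4 ms.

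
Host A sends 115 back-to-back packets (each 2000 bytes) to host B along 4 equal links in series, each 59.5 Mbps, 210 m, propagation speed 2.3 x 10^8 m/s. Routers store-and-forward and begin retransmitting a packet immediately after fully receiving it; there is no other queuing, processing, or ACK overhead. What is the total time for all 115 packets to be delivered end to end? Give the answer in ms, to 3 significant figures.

31.7 ms

Per-hop transmission t_tx = L/R = 16000/59500000 = 0.268908 ms.
Per-hop propagation t_prop = 210/2.3e+08 = 0.000913043 ms.
Pipeline fill: first packet needs 4·t_tx to clear all hops; remaining 114 packets each add one t_tx.
Total = (4+115-1)·t_tx + 4·t_prop = 118·0.268908 + 4·0.000913043 = 31.7 ms.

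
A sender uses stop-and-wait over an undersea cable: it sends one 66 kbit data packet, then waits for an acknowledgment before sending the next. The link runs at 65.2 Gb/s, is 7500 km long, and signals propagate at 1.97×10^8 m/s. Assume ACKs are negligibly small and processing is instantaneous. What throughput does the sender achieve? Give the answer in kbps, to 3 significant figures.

867 kbps

t_tx = L/R = 66000/65200000000 = 1.01227e-06 s.
t_prop = 7500000/197000000 = 0.0380711 s; RTT = 0.0761421 s.
Cycle = t_tx + RTT = 0.0761431 s.
Throughput = L / cycle = 66000 / 0.0761431 = 867 kbps.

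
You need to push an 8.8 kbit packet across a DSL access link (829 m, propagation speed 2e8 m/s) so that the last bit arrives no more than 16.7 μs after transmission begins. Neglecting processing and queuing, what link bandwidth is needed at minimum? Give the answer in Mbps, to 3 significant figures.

Propagation delay = 829 / 200000000 = 4.145 μs.
Transmission budget = 16.7 − 4.145 = 12.555 μs.
R ≥ L / t_tx = 8800 bits / 1.2555e-05 s = 701 Mbps.

701 Mbps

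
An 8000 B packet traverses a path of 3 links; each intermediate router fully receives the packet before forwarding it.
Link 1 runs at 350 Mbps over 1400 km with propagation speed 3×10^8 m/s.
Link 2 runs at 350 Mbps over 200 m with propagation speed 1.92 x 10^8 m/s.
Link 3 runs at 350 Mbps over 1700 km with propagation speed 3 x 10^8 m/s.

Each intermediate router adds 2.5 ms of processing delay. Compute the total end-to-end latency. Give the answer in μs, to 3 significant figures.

L = 8000 × 8 = 64000 bits.
Transmission delay per hop = L/R = 64000/350000000 = 182.857 μs; 3 hops → 548.571 μs.
Propagation delays (d/s per hop): 4666.67, 1.04167, 5666.67 μs; sum = 10334.4 μs.
Processing at 2 router(s): 2 × 2.5 ms = 5000 μs.
End-to-end = 15900 μs.

15900 μs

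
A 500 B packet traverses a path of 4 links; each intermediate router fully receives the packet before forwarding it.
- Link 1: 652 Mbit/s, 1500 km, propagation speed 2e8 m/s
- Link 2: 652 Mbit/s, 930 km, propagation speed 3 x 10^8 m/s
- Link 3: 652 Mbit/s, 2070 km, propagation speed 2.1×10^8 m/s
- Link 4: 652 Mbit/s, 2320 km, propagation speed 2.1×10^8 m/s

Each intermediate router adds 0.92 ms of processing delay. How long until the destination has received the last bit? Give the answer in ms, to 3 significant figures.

L = 500 × 8 = 4000 bits.
Transmission delay per hop = L/R = 4000/652000000 = 0.00613497 ms; 4 hops → 0.0245399 ms.
Propagation delays (d/s per hop): 7.5, 3.1, 9.85714, 11.0476 ms; sum = 31.5048 ms.
Processing at 3 router(s): 3 × 0.92 ms = 2.76 ms.
End-to-end = 34.3 ms.

34.3 ms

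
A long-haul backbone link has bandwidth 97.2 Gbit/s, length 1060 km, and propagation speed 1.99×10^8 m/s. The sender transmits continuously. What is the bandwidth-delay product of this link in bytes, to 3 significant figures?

64700000 bytes

Propagation delay = 1060000 / 199000000 = 0.00532663 s.
BDP = R × t_prop = 97200000000 × 0.00532663 = 517749000 bits.
In bytes: 517749000/8 = 64700000 bytes.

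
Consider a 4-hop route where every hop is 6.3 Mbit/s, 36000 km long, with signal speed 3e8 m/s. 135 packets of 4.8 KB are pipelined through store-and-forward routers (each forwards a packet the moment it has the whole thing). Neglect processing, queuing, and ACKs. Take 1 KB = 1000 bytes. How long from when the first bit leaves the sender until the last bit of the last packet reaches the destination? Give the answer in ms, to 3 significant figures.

1320 ms

Per-hop transmission t_tx = L/R = 38400/6300000 = 6.09524 ms.
Per-hop propagation t_prop = 36000000/300000000 = 120 ms.
Pipeline fill: first packet needs 4·t_tx to clear all hops; remaining 134 packets each add one t_tx.
Total = (4+135-1)·t_tx + 4·t_prop = 138·6.09524 + 4·120 = 1320 ms.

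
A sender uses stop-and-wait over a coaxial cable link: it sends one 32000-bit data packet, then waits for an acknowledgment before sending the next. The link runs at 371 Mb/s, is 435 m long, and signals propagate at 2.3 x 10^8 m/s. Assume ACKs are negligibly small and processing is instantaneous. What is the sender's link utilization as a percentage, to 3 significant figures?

t_tx = L/R = 32000/371000000 = 8.62534e-05 s.
t_prop = 435/2.3e+08 = 1.8913e-06 s; RTT = 3.78261e-06 s.
Cycle = t_tx + RTT = 9.0036e-05 s.
Utilization = t_tx / cycle = 8.62534e-05/9.0036e-05 = 95.8 %.

95.8 %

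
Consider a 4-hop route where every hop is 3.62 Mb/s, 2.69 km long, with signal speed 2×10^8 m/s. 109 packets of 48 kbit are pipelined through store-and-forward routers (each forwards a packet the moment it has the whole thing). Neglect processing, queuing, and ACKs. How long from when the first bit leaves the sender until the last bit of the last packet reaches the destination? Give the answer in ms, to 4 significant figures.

1485 ms

Per-hop transmission t_tx = L/R = 48000/3620000 = 13.2597 ms.
Per-hop propagation t_prop = 2690/200000000 = 0.01345 ms.
Pipeline fill: first packet needs 4·t_tx to clear all hops; remaining 108 packets each add one t_tx.
Total = (4+109-1)·t_tx + 4·t_prop = 112·13.2597 + 4·0.01345 = 1485 ms.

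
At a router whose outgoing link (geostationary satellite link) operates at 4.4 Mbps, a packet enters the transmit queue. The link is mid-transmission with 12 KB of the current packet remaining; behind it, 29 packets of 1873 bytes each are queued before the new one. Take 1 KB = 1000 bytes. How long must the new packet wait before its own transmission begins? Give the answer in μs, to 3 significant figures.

121000 μs

Each queued packet: L/R = 14984/4400000 = 3405.45 μs.
29 queued → 98758.2 μs.
Plus remaining 96000 bits of current packet: 21818.2 μs.
Queuing delay = 121000 μs.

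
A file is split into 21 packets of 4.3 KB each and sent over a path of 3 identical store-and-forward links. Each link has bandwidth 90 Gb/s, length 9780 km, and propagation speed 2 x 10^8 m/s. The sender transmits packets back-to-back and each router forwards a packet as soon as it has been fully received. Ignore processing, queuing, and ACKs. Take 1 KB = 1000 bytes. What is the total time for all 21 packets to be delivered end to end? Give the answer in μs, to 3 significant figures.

147000 μs

Per-hop transmission t_tx = L/R = 34400/90000000000 = 0.382222 μs.
Per-hop propagation t_prop = 9780000/200000000 = 48900 μs.
Pipeline fill: first packet needs 3·t_tx to clear all hops; remaining 20 packets each add one t_tx.
Total = (3+21-1)·t_tx + 3·t_prop = 23·0.382222 + 3·48900 = 147000 μs.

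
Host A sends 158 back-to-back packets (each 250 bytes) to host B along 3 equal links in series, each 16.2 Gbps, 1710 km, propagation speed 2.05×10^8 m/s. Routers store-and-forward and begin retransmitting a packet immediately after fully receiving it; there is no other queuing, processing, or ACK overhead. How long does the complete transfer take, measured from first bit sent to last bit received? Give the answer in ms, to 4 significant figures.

25.04 ms

Per-hop transmission t_tx = L/R = 2000/16200000000 = 0.000123457 ms.
Per-hop propagation t_prop = 1710000/2.05e+08 = 8.34146 ms.
Pipeline fill: first packet needs 3·t_tx to clear all hops; remaining 157 packets each add one t_tx.
Total = (3+158-1)·t_tx + 3·t_prop = 160·0.000123457 + 3·8.34146 = 25.04 ms.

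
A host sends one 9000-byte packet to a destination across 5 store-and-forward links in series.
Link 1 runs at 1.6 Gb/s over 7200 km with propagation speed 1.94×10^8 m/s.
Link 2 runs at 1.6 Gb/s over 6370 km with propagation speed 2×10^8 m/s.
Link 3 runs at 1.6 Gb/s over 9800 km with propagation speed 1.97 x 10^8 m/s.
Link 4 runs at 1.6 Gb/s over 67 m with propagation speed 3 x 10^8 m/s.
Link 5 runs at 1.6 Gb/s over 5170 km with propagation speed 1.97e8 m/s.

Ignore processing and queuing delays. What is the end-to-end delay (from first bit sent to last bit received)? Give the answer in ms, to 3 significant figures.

L = 9000 × 8 = 72000 bits.
Transmission delay per hop = L/R = 72000/1600000000 = 0.045 ms; 5 hops → 0.225 ms.
Propagation delays (d/s per hop): 37.1134, 31.85, 49.7462, 0.000223333, 26.2437 ms; sum = 144.953 ms.
End-to-end = 145 ms.

145 ms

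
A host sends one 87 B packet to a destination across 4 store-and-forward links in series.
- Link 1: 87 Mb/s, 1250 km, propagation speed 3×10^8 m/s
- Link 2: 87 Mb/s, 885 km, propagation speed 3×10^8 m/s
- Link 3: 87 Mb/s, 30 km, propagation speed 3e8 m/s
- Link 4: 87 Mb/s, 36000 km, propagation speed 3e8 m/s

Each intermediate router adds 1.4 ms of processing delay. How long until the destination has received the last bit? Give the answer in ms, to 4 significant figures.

131.4 ms

L = 87 × 8 = 696 bits.
Transmission delay per hop = L/R = 696/87000000 = 0.008 ms; 4 hops → 0.032 ms.
Propagation delays (d/s per hop): 4.16667, 2.95, 0.1, 120 ms; sum = 127.217 ms.
Processing at 3 router(s): 3 × 1.4 ms = 4.2 ms.
End-to-end = 131.4 ms.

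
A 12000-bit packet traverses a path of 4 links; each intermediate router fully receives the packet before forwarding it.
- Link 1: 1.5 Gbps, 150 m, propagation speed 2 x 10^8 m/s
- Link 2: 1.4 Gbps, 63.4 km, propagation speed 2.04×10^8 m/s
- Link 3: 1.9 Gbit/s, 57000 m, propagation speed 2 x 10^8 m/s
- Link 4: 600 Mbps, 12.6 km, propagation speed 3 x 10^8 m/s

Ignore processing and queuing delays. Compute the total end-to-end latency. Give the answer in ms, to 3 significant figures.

Transmission delays (L/R per hop): 0.008, 0.00857143, 0.00631579, 0.02 ms; sum = 0.0428872 ms.
Propagation delays (d/s per hop): 0.00075, 0.310784, 0.285, 0.042 ms; sum = 0.638534 ms.
End-to-end = 0.681 ms.

0.681 ms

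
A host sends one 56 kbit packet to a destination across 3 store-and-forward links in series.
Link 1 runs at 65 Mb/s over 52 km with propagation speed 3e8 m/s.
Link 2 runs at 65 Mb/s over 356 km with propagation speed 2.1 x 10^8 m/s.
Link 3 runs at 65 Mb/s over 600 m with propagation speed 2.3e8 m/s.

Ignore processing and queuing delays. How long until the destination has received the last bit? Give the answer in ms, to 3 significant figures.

L = 56000 bits.
Transmission delay per hop = L/R = 56000/65000000 = 0.861538 ms; 3 hops → 2.58462 ms.
Propagation delays (d/s per hop): 0.173333, 1.69524, 0.0026087 ms; sum = 1.87118 ms.
End-to-end = 4.46 ms.

4.46 ms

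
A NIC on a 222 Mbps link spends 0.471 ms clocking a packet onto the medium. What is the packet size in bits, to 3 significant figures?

L = R × t_tx = 222000000 b/s × 0.000471 s = 104562 bits.

105000 bits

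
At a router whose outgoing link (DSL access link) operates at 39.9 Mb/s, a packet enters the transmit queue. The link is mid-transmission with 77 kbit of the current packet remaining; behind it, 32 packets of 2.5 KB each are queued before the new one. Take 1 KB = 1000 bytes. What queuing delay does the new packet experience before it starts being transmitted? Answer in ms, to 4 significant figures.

Each queued packet: L/R = 20000/39900000 = 0.501253 ms.
32 queued → 16.0401 ms.
Plus remaining 77000 bits of current packet: 1.92982 ms.
Queuing delay = 17.97 ms.

17.97 ms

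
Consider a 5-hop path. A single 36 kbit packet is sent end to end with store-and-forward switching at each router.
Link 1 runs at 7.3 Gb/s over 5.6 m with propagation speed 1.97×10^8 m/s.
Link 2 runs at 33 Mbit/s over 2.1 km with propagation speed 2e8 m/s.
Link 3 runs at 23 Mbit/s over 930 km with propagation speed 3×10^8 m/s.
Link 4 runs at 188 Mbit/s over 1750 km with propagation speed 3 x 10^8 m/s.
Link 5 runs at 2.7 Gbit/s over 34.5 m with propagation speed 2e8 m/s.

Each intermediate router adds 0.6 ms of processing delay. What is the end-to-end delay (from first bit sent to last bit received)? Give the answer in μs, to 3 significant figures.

L = 36000 bits.
Transmission delays (L/R per hop): 4.93151, 1090.91, 1565.22, 191.489, 13.3333 μs; sum = 2865.88 μs.
Propagation delays (d/s per hop): 0.0284264, 10.5, 3100, 5833.33, 0.1725 μs; sum = 8944.03 μs.
Processing at 4 router(s): 4 × 0.6 ms = 2400 μs.
End-to-end = 14200 μs.

14200 μs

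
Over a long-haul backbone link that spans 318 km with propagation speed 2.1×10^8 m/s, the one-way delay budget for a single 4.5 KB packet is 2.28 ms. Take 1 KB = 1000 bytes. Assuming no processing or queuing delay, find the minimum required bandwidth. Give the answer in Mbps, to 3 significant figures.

L = 36000 bits.
Propagation delay = 318000 / 210000000 = 1.51429 ms.
Transmission budget = 2.28 − 1.51429 = 0.765714 ms.
R ≥ L / t_tx = 36000 bits / 0.000765714 s = 47.0 Mbps.

47.0 Mbps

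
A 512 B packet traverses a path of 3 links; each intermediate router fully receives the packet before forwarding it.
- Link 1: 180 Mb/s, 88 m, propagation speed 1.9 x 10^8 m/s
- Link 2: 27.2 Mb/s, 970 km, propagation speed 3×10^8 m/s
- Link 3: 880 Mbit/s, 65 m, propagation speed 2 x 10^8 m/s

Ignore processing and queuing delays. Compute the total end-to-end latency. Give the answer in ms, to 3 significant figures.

L = 512 × 8 = 4096 bits.
Transmission delays (L/R per hop): 0.0227556, 0.150588, 0.00465455 ms; sum = 0.177998 ms.
Propagation delays (d/s per hop): 0.000463158, 3.23333, 0.000325 ms; sum = 3.23412 ms.
End-to-end = 3.41 ms.

3.41 ms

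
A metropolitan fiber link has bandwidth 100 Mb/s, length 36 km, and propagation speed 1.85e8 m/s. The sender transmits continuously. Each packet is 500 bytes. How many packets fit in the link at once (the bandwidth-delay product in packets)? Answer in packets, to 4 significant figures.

4.865 packets

Propagation delay = 36000 / 185000000 = 0.000194595 s.
BDP = R × t_prop = 100000000 × 0.000194595 = 19459.5 bits.
In packets of 4000 bits: 4.865 packets.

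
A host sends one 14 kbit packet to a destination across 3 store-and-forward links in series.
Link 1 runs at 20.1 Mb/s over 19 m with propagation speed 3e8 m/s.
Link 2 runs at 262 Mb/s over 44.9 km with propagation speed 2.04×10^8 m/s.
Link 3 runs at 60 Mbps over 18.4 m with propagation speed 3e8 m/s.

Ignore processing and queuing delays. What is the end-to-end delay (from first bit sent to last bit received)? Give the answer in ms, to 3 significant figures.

1.20 ms

L = 14000 bits.
Transmission delays (L/R per hop): 0.696517, 0.0534351, 0.233333 ms; sum = 0.983286 ms.
Propagation delays (d/s per hop): 6.33333e-05, 0.220098, 6.13333e-05 ms; sum = 0.220223 ms.
End-to-end = 1.20 ms.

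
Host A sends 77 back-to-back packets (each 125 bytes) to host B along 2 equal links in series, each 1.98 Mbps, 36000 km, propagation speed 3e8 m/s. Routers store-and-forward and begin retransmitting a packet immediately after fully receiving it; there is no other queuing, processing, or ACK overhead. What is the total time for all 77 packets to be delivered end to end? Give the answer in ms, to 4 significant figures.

Per-hop transmission t_tx = L/R = 1000/1980000 = 0.505051 ms.
Per-hop propagation t_prop = 36000000/300000000 = 120 ms.
Pipeline fill: first packet needs 2·t_tx to clear all hops; remaining 76 packets each add one t_tx.
Total = (2+77-1)·t_tx + 2·t_prop = 78·0.505051 + 2·120 = 279.4 ms.

279.4 ms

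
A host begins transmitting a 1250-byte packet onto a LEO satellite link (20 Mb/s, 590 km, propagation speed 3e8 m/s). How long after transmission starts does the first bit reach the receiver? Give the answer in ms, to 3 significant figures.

1.97 ms

First bit experiences only propagation delay: d/s = 590000/300000000 = 1.97 ms.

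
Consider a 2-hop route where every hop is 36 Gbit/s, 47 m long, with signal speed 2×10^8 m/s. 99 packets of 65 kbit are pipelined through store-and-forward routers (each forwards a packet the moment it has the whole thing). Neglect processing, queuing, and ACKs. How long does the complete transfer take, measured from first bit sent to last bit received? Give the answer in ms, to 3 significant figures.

0.181 ms

Per-hop transmission t_tx = L/R = 65000/36000000000 = 0.00180556 ms.
Per-hop propagation t_prop = 47/200000000 = 0.000235 ms.
Pipeline fill: first packet needs 2·t_tx to clear all hops; remaining 98 packets each add one t_tx.
Total = (2+99-1)·t_tx + 2·t_prop = 100·0.00180556 + 2·0.000235 = 0.181 ms.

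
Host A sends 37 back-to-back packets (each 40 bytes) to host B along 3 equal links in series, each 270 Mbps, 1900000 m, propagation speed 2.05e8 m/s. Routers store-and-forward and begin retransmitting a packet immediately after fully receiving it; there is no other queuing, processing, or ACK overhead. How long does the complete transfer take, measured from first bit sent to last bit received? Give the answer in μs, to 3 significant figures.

Per-hop transmission t_tx = L/R = 320/270000000 = 1.18519 μs.
Per-hop propagation t_prop = 1900000/2.05e+08 = 9268.29 μs.
Pipeline fill: first packet needs 3·t_tx to clear all hops; remaining 36 packets each add one t_tx.
Total = (3+37-1)·t_tx + 3·t_prop = 39·1.18519 + 3·9268.29 = 27900 μs.

27900 μs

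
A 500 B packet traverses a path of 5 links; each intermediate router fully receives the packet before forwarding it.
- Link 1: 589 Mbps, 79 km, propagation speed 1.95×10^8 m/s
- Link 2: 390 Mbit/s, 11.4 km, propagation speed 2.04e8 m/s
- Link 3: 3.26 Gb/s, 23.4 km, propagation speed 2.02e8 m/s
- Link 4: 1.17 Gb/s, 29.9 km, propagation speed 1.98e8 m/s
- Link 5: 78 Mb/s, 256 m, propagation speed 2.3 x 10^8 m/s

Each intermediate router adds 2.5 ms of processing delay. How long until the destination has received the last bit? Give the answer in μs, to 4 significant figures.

L = 500 × 8 = 4000 bits.
Transmission delays (L/R per hop): 6.79117, 10.2564, 1.22699, 3.4188, 51.2821 μs; sum = 72.9754 μs.
Propagation delays (d/s per hop): 405.128, 55.8824, 115.842, 151.01, 1.11304 μs; sum = 728.975 μs.
Processing at 4 router(s): 4 × 2.5 ms = 10000 μs.
End-to-end = 10800 μs.

10800 μs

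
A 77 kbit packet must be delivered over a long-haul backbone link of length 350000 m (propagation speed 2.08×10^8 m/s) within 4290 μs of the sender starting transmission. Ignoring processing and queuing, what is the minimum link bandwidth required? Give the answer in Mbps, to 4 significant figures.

29.53 Mbps

Propagation delay = 350000 / 208000000 = 1682.69 μs.
Transmission budget = 4290 − 1682.69 = 2607.31 μs.
R ≥ L / t_tx = 77000 bits / 0.00260731 s = 29.53 Mbps.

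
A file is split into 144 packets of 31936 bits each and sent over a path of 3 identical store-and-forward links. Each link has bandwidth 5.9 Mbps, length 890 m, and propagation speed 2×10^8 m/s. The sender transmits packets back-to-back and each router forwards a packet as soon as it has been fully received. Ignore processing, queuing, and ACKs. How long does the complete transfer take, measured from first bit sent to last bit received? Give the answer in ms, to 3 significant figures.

Per-hop transmission t_tx = L/R = 31936/5900000 = 5.41288 ms.
Per-hop propagation t_prop = 890/200000000 = 0.00445 ms.
Pipeline fill: first packet needs 3·t_tx to clear all hops; remaining 143 packets each add one t_tx.
Total = (3+144-1)·t_tx + 3·t_prop = 146·5.41288 + 3·0.00445 = 790 ms.

790 ms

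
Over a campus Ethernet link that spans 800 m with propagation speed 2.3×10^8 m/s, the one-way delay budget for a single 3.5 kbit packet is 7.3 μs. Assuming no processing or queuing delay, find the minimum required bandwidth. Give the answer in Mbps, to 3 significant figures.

Propagation delay = 800 / 2.3e+08 = 3.47826 μs.
Transmission budget = 7.3 − 3.47826 = 3.82174 μs.
R ≥ L / t_tx = 3500 bits / 3.82174e-06 s = 916 Mbps.

916 Mbps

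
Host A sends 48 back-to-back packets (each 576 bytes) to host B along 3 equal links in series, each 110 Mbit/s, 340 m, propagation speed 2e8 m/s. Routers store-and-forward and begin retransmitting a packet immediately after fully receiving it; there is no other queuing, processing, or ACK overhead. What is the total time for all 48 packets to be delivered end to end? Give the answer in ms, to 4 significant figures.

Per-hop transmission t_tx = L/R = 4608/110000000 = 0.0418909 ms.
Per-hop propagation t_prop = 340/200000000 = 0.0017 ms.
Pipeline fill: first packet needs 3·t_tx to clear all hops; remaining 47 packets each add one t_tx.
Total = (3+48-1)·t_tx + 3·t_prop = 50·0.0418909 + 3·0.0017 = 2.100 ms.

2.100 ms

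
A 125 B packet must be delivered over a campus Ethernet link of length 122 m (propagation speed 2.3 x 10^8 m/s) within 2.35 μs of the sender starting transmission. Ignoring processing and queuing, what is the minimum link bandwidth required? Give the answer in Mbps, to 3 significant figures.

L = 1000 bits.
Propagation delay = 122 / 2.3e+08 = 0.530435 μs.
Transmission budget = 2.35 − 0.530435 = 1.81957 μs.
R ≥ L / t_tx = 1000 bits / 1.81957e-06 s = 550 Mbps.

550 Mbps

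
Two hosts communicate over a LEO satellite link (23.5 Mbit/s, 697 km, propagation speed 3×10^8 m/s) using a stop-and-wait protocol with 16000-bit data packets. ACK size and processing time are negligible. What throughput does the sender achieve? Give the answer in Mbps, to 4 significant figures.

3.003 Mbps

t_tx = L/R = 16000/23500000 = 0.000680851 s.
t_prop = 697000/300000000 = 0.00232333 s; RTT = 0.00464667 s.
Cycle = t_tx + RTT = 0.00532752 s.
Throughput = L / cycle = 16000 / 0.00532752 = 3.003 Mbps.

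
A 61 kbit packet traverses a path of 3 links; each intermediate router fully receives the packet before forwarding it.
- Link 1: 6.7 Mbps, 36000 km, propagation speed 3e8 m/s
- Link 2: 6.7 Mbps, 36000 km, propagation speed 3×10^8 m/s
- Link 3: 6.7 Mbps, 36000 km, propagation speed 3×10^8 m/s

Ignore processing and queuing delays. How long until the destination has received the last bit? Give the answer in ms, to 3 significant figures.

387 ms

L = 61000 bits.
Transmission delay per hop = L/R = 61000/6700000 = 9.10448 ms; 3 hops → 27.3134 ms.
Propagation delays (d/s per hop): 120, 120, 120 ms; sum = 360 ms.
End-to-end = 387 ms.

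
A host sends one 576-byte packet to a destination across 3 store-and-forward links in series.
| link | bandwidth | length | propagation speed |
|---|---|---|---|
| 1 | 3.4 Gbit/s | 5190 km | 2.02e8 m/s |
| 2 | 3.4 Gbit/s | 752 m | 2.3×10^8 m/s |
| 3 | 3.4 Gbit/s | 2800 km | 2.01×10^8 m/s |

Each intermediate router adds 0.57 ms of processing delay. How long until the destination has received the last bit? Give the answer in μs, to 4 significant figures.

40770 μs

L = 576 × 8 = 4608 bits.
Transmission delay per hop = L/R = 4608/3400000000 = 1.35529 μs; 3 hops → 4.06588 μs.
Propagation delays (d/s per hop): 25693.1, 3.26957, 13930.3 μs; sum = 39626.7 μs.
Processing at 2 router(s): 2 × 0.57 ms = 1140 μs.
End-to-end = 40770 μs.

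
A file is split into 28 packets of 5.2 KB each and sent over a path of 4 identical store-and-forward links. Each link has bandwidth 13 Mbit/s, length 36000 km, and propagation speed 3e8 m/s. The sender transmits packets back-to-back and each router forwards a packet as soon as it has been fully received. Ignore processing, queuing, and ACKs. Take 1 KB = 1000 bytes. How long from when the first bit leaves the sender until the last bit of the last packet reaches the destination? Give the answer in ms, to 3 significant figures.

579 ms

Per-hop transmission t_tx = L/R = 41600/13000000 = 3.2 ms.
Per-hop propagation t_prop = 36000000/300000000 = 120 ms.
Pipeline fill: first packet needs 4·t_tx to clear all hops; remaining 27 packets each add one t_tx.
Total = (4+28-1)·t_tx + 4·t_prop = 31·3.2 + 4·120 = 579 ms.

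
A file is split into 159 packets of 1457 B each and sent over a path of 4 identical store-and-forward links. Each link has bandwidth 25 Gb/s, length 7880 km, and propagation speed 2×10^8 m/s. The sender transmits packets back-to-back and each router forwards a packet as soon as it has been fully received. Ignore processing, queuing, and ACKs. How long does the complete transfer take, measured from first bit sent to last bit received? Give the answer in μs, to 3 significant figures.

Per-hop transmission t_tx = L/R = 11656/25000000000 = 0.46624 μs.
Per-hop propagation t_prop = 7880000/200000000 = 39400 μs.
Pipeline fill: first packet needs 4·t_tx to clear all hops; remaining 158 packets each add one t_tx.
Total = (4+159-1)·t_tx + 4·t_prop = 162·0.46624 + 4·39400 = 158000 μs.

158000 μs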